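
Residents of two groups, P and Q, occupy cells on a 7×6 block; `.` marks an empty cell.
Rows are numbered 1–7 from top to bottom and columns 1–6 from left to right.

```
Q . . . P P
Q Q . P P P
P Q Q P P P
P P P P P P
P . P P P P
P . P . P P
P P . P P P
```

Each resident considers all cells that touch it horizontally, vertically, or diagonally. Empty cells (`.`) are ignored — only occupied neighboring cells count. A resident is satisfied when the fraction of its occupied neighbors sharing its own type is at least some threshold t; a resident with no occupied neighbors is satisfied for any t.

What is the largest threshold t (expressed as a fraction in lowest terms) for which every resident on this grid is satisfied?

Row 1: (1,1)Q 2/2 · (1,5)P 4/4 · (1,6)P 3/3
Row 2: (2,1)Q 3/4 · (2,2)Q 4/5 · (2,4)P 4/5 · (2,5)P 7/7 · (2,6)P 5/5
Row 3: (3,1)P 2/5 · (3,2)Q 3/7 · (3,3)Q 2/7 · (3,4)P 6/7 · (3,5)P 8/8 · (3,6)P 5/5
Row 4: (4,1)P 3/4 · (4,2)P 5/7 · (4,3)P 5/7 · (4,4)P 7/8 · (4,5)P 8/8 · (4,6)P 5/5
Row 5: (5,1)P 3/3 · (5,3)P 5/5 · (5,4)P 7/7 · (5,5)P 7/7 · (5,6)P 5/5
Row 6: (6,1)P 3/3 · (6,3)P 4/4 · (6,5)P 7/7 · (6,6)P 5/5
Row 7: (7,1)P 2/2 · (7,2)P 3/3 · (7,4)P 3/3 · (7,5)P 4/4 · (7,6)P 3/3
The smallest same-type fraction is 2/7 at (3,3), which reduces to 2/7. Any threshold above that leaves this resident unsatisfied.

2/7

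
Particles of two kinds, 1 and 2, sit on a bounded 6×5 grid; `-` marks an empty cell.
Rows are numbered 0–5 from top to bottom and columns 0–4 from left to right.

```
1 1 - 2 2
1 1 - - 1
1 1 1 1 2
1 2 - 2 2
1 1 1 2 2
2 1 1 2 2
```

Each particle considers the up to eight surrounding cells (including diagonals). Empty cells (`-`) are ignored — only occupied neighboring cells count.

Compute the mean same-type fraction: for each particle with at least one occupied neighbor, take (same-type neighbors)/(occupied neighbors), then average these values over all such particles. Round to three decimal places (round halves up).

0.654

Row 0: (0,0)1 3/3 · (0,1)1 3/3 · (0,3)2 1/2 · (0,4)2 1/2
Row 1: (1,0)1 5/5 · (1,1)1 6/6 · (1,4)1 1/4
Row 2: (2,0)1 4/5 · (2,1)1 5/6 · (2,2)1 3/5 · (2,3)1 2/5 · (2,4)2 2/4
Row 3: (3,0)1 4/5 · (3,1)2 0/7 · (3,3)2 4/7 · (3,4)2 4/5
Row 4: (4,0)1 3/5 · (4,1)1 5/7 · (4,2)1 3/7 · (4,3)2 5/7 · (4,4)2 5/5
Row 5: (5,0)2 0/3 · (5,1)1 4/5 · (5,2)1 3/5 · (5,3)2 3/5 · (5,4)2 3/3
Sum over 26 particles: 3/3 + 3/3 + 1/2 + 1/2 + 5/5 + 6/6 + 1/4 + 4/5 + 5/6 + 3/5 + 2/5 + 2/4 + 4/5 + 0/7 + 4/7 + 4/5 + 3/5 + 5/7 + 3/7 + 5/7 + 5/5 + 0/3 + 4/5 + 3/5 + 3/5 + 3/3 = 1429/84; mean = 1429/84 ÷ 26 = 1429/2184 = 0.654304… → 0.654.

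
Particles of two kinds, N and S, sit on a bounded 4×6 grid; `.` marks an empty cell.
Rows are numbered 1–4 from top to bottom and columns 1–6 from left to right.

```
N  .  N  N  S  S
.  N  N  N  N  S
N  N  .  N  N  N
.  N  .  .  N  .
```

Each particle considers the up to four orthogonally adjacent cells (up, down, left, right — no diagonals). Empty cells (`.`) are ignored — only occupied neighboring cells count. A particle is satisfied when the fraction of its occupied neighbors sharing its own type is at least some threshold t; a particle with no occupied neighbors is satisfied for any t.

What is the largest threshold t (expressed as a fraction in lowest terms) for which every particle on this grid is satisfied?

1/3

Row 1: (1,1)N — no occupied neighbors · (1,3)N 2/2 · (1,4)N 2/3 · (1,5)S 1/3 · (1,6)S 2/2
Row 2: (2,2)N 2/2 · (2,3)N 3/3 · (2,4)N 4/4 · (2,5)N 2/4 · (2,6)S 1/3
Row 3: (3,1)N 1/1 · (3,2)N 3/3 · (3,4)N 2/2 · (3,5)N 4/4 · (3,6)N 1/2
Row 4: (4,2)N 1/1 · (4,5)N 1/1
The smallest same-type fraction is 1/3 at (1,5), which reduces to 1/3. Any threshold above that leaves this particle unsatisfied.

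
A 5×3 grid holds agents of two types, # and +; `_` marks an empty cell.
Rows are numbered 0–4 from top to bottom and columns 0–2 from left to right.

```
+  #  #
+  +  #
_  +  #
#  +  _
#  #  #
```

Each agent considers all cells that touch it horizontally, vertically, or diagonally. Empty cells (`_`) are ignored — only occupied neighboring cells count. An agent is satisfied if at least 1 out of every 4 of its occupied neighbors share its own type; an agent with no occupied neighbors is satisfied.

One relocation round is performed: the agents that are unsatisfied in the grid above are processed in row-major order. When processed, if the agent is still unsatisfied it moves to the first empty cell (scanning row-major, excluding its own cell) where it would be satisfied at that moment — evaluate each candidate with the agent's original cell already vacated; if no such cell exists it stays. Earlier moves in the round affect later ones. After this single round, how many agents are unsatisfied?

Initially unsatisfied (in order): (3,1).
  (3,1) → (2,0).
Resulting grid:
+ # #
+ + #
+ + #
# _ _
# # #
All satisfied now.

0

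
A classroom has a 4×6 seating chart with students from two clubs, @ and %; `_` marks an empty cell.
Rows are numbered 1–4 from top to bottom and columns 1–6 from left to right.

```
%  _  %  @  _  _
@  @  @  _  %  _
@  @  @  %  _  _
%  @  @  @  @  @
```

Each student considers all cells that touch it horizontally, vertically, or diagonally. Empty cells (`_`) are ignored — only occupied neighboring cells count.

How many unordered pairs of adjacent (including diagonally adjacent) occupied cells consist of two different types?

Scan each occupied cell's neighbors to the right and below (and the two forward diagonals) so each pair is counted once.
From row 1: 6 unlike of 7 pairs (running 6/7).
From row 2: 1 unlike of 11 pairs (running 7/18).
From row 3: 6 unlike of 14 pairs (running 13/32).
From row 4: 1 unlike of 5 pairs (running 14/37).
Total adjacent occupied pairs: 37; unlike-type pairs: 14.

14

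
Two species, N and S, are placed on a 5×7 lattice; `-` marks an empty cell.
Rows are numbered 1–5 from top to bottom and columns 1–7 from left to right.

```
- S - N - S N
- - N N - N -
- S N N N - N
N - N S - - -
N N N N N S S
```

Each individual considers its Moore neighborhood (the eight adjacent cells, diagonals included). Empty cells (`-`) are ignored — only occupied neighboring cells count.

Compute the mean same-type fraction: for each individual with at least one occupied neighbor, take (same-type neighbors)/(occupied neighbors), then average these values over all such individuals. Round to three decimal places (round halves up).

(1,2)S 0/1
(1,4)N 2/2
(1,6)S 0/2
(1,7)N 1/2
(2,3)N 4/6
(2,4)N 5/5
(2,6)N 3/4
(3,2)S 0/4
(3,3)N 4/6
(3,4)N 5/6
(3,5)N 3/4
(3,7)N 1/1
(4,1)N 2/3
(4,3)N 5/7
(4,4)S 0/7
(5,1)N 2/2
(5,2)N 4/4
(5,3)N 3/4
(5,4)N 3/4
(5,5)N 1/3
(5,6)S 1/2
(5,7)S 1/1
Sum over 22 individuals: 0/1 + 2/2 + 0/2 + 1/2 + 4/6 + 5/5 + 3/4 + 0/4 + 4/6 + 5/6 + 3/4 + 1/1 + 2/3 + 5/7 + 0/7 + 2/2 + 4/4 + 3/4 + 3/4 + 1/3 + 1/2 + 1/1 = 583/42; mean = 583/42 ÷ 22 = 53/84 = 0.630952… → 0.631.

0.631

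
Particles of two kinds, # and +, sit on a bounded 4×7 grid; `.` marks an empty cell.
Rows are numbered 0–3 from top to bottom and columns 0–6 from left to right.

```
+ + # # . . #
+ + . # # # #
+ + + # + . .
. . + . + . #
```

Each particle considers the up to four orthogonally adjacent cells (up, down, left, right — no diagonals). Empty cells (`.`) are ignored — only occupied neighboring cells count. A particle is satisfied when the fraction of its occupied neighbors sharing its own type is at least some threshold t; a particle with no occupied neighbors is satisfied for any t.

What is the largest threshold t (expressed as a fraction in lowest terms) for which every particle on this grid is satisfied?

1/3

Row 0: (0,0)+ 2/2 · (0,1)+ 2/3 · (0,2)# 1/2 · (0,3)# 2/2 · (0,6)# 1/1
Row 1: (1,0)+ 3/3 · (1,1)+ 3/3 · (1,3)# 3/3 · (1,4)# 2/3 · (1,5)# 2/2 · (1,6)# 2/2
Row 2: (2,0)+ 2/2 · (2,1)+ 3/3 · (2,2)+ 2/3 · (2,3)# 1/3 · (2,4)+ 1/3
Row 3: (3,2)+ 1/1 · (3,4)+ 1/1 · (3,6)# — no occupied neighbors
The smallest same-type fraction is 1/3 at (2,3), which reduces to 1/3. Any threshold above that leaves this particle unsatisfied.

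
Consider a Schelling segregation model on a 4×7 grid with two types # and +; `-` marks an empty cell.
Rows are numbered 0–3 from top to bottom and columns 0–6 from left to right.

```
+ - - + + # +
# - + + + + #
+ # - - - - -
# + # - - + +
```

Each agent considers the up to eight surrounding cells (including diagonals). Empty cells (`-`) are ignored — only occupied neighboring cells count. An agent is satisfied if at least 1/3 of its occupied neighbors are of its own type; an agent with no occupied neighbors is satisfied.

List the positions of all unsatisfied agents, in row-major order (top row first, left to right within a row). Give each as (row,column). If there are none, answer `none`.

Row 0: (0,0)+ 0/1 ✗ · (0,3)+ 4/4 ✓ · (0,4)+ 4/5 ✓ · (0,5)# 1/5 ✗ · (0,6)+ 1/3 ✓
Row 1: (1,0)# 1/3 ✓ · (1,2)+ 2/3 ✓ · (1,3)+ 4/4 ✓ · (1,4)+ 4/5 ✓ · (1,5)+ 3/5 ✓ · (1,6)# 1/3 ✓
Row 2: (2,0)+ 1/4 ✗ · (2,1)# 3/6 ✓
Row 3: (3,0)# 1/3 ✓ · (3,1)+ 1/4 ✗ · (3,2)# 1/2 ✓ · (3,5)+ 1/1 ✓ · (3,6)+ 1/1 ✓

(0,0), (0,5), (2,0), (3,1)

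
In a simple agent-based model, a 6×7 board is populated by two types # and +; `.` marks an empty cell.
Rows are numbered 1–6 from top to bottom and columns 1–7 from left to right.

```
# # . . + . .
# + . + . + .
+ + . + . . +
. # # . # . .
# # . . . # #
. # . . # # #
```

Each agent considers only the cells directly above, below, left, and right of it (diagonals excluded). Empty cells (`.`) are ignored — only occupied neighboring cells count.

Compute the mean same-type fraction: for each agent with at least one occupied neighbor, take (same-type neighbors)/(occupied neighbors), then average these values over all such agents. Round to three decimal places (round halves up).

(1,1)# 2/2
(1,2)# 1/2
(1,5)+ — no occupied neighbors
(2,1)# 1/3
(2,2)+ 1/3
(2,4)+ 1/1
(2,6)+ — no occupied neighbors
(3,1)+ 1/2
(3,2)+ 2/3
(3,4)+ 1/1
(3,7)+ — no occupied neighbors
(4,2)# 2/3
(4,3)# 1/1
(4,5)# — no occupied neighbors
(5,1)# 1/1
(5,2)# 3/3
(5,6)# 2/2
(5,7)# 2/2
(6,2)# 1/1
(6,5)# 1/1
(6,6)# 3/3
(6,7)# 2/2
Sum over 18 agents: 2/2 + 1/2 + 1/3 + 1/3 + 1/1 + 1/2 + 2/3 + 1/1 + 2/3 + 1/1 + 1/1 + 3/3 + 2/2 + 2/2 + 1/1 + 1/1 + 3/3 + 2/2 = 15; mean = 15 ÷ 18 = 5/6 = 0.833333… → 0.833.

0.833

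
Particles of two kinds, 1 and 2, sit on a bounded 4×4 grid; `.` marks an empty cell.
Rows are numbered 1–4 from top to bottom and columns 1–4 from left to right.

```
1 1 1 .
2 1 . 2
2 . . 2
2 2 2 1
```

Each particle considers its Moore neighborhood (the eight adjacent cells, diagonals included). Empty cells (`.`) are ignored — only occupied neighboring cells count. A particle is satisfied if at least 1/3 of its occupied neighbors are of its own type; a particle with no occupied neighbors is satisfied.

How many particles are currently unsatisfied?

2

(1,1)1 2/3 satisfied
(1,2)1 3/4 satisfied
(1,3)1 2/3 satisfied
(2,1)2 1/4 not
(2,2)1 3/5 satisfied
(2,4)2 1/2 satisfied
(3,1)2 3/4 satisfied
(3,4)2 2/3 satisfied
(4,1)2 2/2 satisfied
(4,2)2 3/3 satisfied
(4,3)2 2/3 satisfied
(4,4)1 0/2 not
Unsatisfied: (2,1), (4,4) — 2 in total.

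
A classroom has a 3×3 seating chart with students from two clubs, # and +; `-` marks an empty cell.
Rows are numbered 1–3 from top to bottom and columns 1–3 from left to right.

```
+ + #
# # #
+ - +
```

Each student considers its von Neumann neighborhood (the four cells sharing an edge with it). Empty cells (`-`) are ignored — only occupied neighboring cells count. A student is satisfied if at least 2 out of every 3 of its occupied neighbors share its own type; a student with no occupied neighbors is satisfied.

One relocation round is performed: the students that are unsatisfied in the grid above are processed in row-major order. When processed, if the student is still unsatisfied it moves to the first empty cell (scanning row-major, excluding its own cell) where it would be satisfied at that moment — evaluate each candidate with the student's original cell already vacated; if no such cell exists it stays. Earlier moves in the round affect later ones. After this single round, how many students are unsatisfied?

Initially unsatisfied (in order): (1,1), (1,2), (1,3), (2,1), (3,1), (3,3).
  (1,1) → (3,2).
  (1,2): no empty cell satisfies it; stays.
  (1,3): no empty cell satisfies it; stays.
  (2,1): no empty cell satisfies it; stays.
  (3,1): no empty cell satisfies it; stays.
  (3,3): no empty cell satisfies it; stays.
Resulting grid:
- + #
# # #
+ + +
Unsatisfied now: (1,2), (1,3), (2,1), (2,2), (3,1), (3,3).

6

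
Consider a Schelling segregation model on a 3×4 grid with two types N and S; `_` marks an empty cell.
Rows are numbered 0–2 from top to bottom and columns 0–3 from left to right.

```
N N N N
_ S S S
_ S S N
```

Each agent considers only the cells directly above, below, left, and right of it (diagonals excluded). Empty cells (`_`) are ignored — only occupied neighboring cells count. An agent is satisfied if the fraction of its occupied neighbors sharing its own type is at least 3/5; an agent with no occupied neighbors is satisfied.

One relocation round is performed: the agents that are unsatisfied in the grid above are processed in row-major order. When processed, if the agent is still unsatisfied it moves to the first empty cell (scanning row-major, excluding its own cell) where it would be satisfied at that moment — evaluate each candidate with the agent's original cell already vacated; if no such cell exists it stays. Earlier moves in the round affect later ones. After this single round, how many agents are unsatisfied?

1

Initially unsatisfied (in order): (0,3), (1,3), (2,3).
  (0,3): no empty cell satisfies it; stays.
  (1,3) → (2,0).
  (2,3): no empty cell satisfies it; stays.
Resulting grid:
N N N N
_ S S _
S S S N
Unsatisfied now: (2,3).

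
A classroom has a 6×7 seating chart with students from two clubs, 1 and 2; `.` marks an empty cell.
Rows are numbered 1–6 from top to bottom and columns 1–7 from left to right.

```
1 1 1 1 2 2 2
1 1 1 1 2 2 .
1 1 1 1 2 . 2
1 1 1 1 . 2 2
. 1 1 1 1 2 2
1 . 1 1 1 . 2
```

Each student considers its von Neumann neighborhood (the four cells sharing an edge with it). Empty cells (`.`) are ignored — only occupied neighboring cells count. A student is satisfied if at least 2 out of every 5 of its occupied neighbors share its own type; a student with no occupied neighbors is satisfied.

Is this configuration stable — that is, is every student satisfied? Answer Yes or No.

Yes

(1,1)1 2/2 ✓
(1,2)1 3/3 ✓
(1,3)1 3/3 ✓
(1,4)1 2/3 ✓
(1,5)2 2/3 ✓
(1,6)2 3/3 ✓
(1,7)2 1/1 ✓
(2,1)1 3/3 ✓
(2,2)1 4/4 ✓
(2,3)1 4/4 ✓
(2,4)1 3/4 ✓
(2,5)2 3/4 ✓
(2,6)2 2/2 ✓
(3,1)1 3/3 ✓
(3,2)1 4/4 ✓
(3,3)1 4/4 ✓
(3,4)1 3/4 ✓
(3,5)2 1/2 ✓
(3,7)2 1/1 ✓
(4,1)1 2/2 ✓
(4,2)1 4/4 ✓
(4,3)1 4/4 ✓
(4,4)1 3/3 ✓
(4,6)2 2/2 ✓
(4,7)2 3/3 ✓
(5,2)1 2/2 ✓
(5,3)1 4/4 ✓
(5,4)1 4/4 ✓
(5,5)1 2/3 ✓
(5,6)2 2/3 ✓
(5,7)2 3/3 ✓
(6,1)1 0/0 ✓
(6,3)1 2/2 ✓
(6,4)1 3/3 ✓
(6,5)1 2/2 ✓
(6,7)2 1/1 ✓
All meet the threshold, so the configuration is stable.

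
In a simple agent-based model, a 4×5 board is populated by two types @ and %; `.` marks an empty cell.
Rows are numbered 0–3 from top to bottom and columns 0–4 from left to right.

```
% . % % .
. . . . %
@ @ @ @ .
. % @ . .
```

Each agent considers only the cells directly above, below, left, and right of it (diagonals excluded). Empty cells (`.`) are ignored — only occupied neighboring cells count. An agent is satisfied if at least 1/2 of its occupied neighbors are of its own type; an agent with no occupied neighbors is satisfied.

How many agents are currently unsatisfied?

(0,0)% 0/0 satisfied
(0,2)% 1/1 satisfied
(0,3)% 1/1 satisfied
(1,4)% 0/0 satisfied
(2,0)@ 1/1 satisfied
(2,1)@ 2/3 satisfied
(2,2)@ 3/3 satisfied
(2,3)@ 1/1 satisfied
(3,1)% 0/2 not
(3,2)@ 1/2 satisfied
Unsatisfied: (3,1) — 1 in total.

1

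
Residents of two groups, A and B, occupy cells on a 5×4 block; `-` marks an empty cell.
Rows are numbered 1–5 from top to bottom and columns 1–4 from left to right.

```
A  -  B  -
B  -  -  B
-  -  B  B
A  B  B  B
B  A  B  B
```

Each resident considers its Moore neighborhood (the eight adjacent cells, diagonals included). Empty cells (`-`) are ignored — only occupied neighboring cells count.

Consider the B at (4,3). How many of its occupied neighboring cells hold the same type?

6

Occupied neighbors of (4,3): (3,3)=B, (3,4)=B, (4,2)=B, (4,4)=B, (5,2)=A, (5,3)=B, (5,4)=B.
Same type (B): 6 of 7.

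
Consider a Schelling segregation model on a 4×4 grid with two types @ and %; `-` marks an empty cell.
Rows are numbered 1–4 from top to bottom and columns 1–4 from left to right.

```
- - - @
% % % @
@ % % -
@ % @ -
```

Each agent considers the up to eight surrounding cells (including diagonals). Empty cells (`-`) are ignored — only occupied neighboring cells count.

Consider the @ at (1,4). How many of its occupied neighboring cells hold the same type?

1

Occupied neighbors of (1,4): (2,3)=%, (2,4)=@.
Same type (@): 1 of 2.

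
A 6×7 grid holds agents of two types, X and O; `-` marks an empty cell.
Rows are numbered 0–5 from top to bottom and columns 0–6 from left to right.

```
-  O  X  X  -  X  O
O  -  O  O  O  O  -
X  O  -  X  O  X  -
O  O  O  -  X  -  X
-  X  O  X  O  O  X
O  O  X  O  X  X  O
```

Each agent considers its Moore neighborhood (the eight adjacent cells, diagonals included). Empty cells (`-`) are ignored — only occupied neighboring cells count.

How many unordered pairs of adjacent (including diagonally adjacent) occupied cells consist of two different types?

46

Scan each occupied cell's neighbors to the right and below (and the two forward diagonals) so each pair is counted once.
From row 0: 9 unlike of 13 pairs (running 9/13).
From row 1: 6 unlike of 14 pairs (running 15/27).
From row 2: 7 unlike of 13 pairs (running 22/40).
From row 3: 7 unlike of 13 pairs (running 29/53).
From row 4: 13 unlike of 22 pairs (running 42/75).
From row 5: 4 unlike of 6 pairs (running 46/81).
Total adjacent occupied pairs: 81; unlike-type pairs: 46.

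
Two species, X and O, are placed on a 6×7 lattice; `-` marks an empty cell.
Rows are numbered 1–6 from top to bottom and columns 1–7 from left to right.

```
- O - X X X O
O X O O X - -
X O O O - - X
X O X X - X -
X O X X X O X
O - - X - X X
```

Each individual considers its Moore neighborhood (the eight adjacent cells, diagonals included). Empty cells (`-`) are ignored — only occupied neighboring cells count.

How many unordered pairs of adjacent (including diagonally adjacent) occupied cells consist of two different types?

34

Scan each occupied cell's neighbors to the right and below (and the two forward diagonals) so each pair is counted once.
Row 1: O(1,2)–X(2,2)≠ O(1,2)–O(2,3)= O(1,2)–O(2,1)= X(1,4)–X(1,5)= X(1,4)–O(2,4)≠ X(1,4)–X(2,5)= X(1,4)–O(2,3)≠ X(1,5)–X(1,6)= X(1,5)–X(2,5)= X(1,5)–O(2,4)≠ X(1,6)–O(1,7)≠ X(1,6)–X(2,5)=  → 5/12 unlike.
Row 2: O(2,1)–X(2,2)≠ O(2,1)–X(3,1)≠ O(2,1)–O(3,2)= X(2,2)–O(2,3)≠ X(2,2)–O(3,2)≠ X(2,2)–O(3,3)≠ X(2,2)–X(3,1)= O(2,3)–O(2,4)= O(2,3)–O(3,3)= O(2,3)–O(3,4)= O(2,3)–O(3,2)= O(2,4)–X(2,5)≠ O(2,4)–O(3,4)= O(2,4)–O(3,3)= X(2,5)–O(3,4)≠  → 7/15 unlike.
Row 3: X(3,1)–O(3,2)≠ X(3,1)–X(4,1)= X(3,1)–O(4,2)≠ O(3,2)–O(3,3)= O(3,2)–O(4,2)= O(3,2)–X(4,3)≠ O(3,2)–X(4,1)≠ O(3,3)–O(3,4)= O(3,3)–X(4,3)≠ O(3,3)–X(4,4)≠ O(3,3)–O(4,2)= O(3,4)–X(4,4)≠ O(3,4)–X(4,3)≠ X(3,7)–X(4,6)=  → 8/14 unlike.
Row 4: X(4,1)–O(4,2)≠ X(4,1)–X(5,1)= X(4,1)–O(5,2)≠ O(4,2)–X(4,3)≠ O(4,2)–O(5,2)= O(4,2)–X(5,3)≠ O(4,2)–X(5,1)≠ X(4,3)–X(4,4)= X(4,3)–X(5,3)= X(4,3)–X(5,4)= X(4,3)–O(5,2)≠ X(4,4)–X(5,4)= X(4,4)–X(5,5)= X(4,4)–X(5,3)= X(4,6)–O(5,6)≠ X(4,6)–X(5,7)= X(4,6)–X(5,5)=  → 7/17 unlike.
Row 5: X(5,1)–O(5,2)≠ X(5,1)–O(6,1)≠ O(5,2)–X(5,3)≠ O(5,2)–O(6,1)= X(5,3)–X(5,4)= X(5,3)–X(6,4)= X(5,4)–X(5,5)= X(5,4)–X(6,4)= X(5,5)–O(5,6)≠ X(5,5)–X(6,6)= X(5,5)–X(6,4)= O(5,6)–X(5,7)≠ O(5,6)–X(6,6)≠ O(5,6)–X(6,7)≠ X(5,7)–X(6,7)= X(5,7)–X(6,6)=  → 7/16 unlike.
Row 6: X(6,6)–X(6,7)=  → 0/1 unlike.
Total adjacent occupied pairs: 75; unlike-type pairs: 34.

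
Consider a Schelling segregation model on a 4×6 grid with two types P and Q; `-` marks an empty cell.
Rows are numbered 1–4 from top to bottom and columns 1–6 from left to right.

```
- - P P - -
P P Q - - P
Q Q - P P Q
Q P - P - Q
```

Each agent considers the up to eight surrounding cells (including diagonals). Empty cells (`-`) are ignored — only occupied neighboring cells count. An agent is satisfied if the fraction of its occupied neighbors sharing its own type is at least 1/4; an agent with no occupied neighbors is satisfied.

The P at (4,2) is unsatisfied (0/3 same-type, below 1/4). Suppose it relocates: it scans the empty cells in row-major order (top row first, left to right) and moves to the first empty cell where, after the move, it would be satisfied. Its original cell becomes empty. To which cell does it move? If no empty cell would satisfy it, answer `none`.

Vacating (4,2). Empty cells in order:
  (1,1): 2/2 same-type → satisfied — stop here.

(1,1)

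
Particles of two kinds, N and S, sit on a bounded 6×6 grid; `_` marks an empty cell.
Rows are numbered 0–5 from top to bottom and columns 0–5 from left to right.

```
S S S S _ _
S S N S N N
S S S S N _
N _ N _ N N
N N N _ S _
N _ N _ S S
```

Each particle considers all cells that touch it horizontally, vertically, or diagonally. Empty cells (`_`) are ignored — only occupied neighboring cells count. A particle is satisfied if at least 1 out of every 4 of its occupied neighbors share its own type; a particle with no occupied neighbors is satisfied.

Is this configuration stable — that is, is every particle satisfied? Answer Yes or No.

No

(0,0)S 3/3 ✓
(0,1)S 4/5 ✓
(0,2)S 4/5 ✓
(0,3)S 2/4 ✓
(1,0)S 5/5 ✓
(1,1)S 7/8 ✓
(1,2)N 0/8 ✗
(1,3)S 4/7 ✓
(1,4)N 2/5 ✓
(1,5)N 2/2 ✓
(2,0)S 3/4 ✓
(2,1)S 4/7 ✓
(2,2)S 4/6 ✓
(2,3)S 2/7 ✓
(2,4)N 4/6 ✓
(3,0)N 2/4 ✓
(3,2)N 2/5 ✓
(3,4)N 2/4 ✓
(3,5)N 2/3 ✓
(4,0)N 3/3 ✓
(4,1)N 6/6 ✓
(4,2)N 3/3 ✓
(4,4)S 2/4 ✓
(5,0)N 2/2 ✓
(5,2)N 2/2 ✓
(5,4)S 2/2 ✓
(5,5)S 2/2 ✓
For instance (1,2) has only 0/8 same-type neighbors, below 1/4.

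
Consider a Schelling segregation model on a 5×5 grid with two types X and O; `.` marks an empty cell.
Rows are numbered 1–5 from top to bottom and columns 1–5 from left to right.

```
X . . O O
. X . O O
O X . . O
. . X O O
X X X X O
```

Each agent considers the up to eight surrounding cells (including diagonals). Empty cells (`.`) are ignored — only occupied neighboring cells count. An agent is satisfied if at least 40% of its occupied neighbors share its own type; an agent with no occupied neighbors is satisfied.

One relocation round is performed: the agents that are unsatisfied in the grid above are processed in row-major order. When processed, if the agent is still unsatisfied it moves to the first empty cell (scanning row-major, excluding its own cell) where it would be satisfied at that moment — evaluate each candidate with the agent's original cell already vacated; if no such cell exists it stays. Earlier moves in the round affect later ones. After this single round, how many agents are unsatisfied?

0

Initially unsatisfied (in order): (3,1).
  (3,1) → (1,3).
Resulting grid:
X . O O O
. X . O O
. X . . O
. . X O O
X X X X O
All satisfied now.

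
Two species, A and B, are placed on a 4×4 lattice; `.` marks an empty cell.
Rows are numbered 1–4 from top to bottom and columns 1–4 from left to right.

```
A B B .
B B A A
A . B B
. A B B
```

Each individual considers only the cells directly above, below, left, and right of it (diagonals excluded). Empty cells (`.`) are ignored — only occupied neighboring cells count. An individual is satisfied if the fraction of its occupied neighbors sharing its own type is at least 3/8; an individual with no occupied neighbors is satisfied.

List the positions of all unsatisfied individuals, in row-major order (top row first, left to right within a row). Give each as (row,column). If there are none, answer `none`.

(1,1)A 0/2 unhappy
(1,2)B 2/3 ok
(1,3)B 1/2 ok
(2,1)B 1/3 unhappy
(2,2)B 2/3 ok
(2,3)A 1/4 unhappy
(2,4)A 1/2 ok
(3,1)A 0/1 unhappy
(3,3)B 2/3 ok
(3,4)B 2/3 ok
(4,2)A 0/1 unhappy
(4,3)B 2/3 ok
(4,4)B 2/2 ok

(1,1), (2,1), (2,3), (3,1), (4,2)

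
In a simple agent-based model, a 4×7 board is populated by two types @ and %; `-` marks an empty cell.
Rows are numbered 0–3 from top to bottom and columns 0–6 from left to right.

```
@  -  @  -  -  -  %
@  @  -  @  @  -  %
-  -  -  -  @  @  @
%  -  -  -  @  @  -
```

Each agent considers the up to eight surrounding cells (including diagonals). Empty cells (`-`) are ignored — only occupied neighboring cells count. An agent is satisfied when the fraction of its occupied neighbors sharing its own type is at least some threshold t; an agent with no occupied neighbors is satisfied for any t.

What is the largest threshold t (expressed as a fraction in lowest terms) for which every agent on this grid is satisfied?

1/3

Row 0: (0,0)@ 2/2 · (0,2)@ 2/2 · (0,6)% 1/1
Row 1: (1,0)@ 2/2 · (1,1)@ 3/3 · (1,3)@ 3/3 · (1,4)@ 3/3 · (1,6)% 1/3
Row 2: (2,4)@ 5/5 · (2,5)@ 5/6 · (2,6)@ 2/3
Row 3: (3,0)% — no occupied neighbors · (3,4)@ 3/3 · (3,5)@ 4/4
The smallest same-type fraction is 1/3 at (1,6), which reduces to 1/3. Any threshold above that leaves this agent unsatisfied.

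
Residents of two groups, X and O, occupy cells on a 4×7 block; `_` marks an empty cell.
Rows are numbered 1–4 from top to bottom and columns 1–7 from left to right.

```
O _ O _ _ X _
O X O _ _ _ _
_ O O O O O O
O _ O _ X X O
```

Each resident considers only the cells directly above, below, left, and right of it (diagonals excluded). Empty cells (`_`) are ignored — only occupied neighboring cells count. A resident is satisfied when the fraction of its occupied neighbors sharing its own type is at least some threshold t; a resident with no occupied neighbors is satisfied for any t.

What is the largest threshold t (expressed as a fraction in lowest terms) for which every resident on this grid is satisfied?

(1,1)O 1/1
(1,3)O 1/1
(1,6)X — no occupied neighbors
(2,1)O 1/2
(2,2)X 0/3
(2,3)O 2/3
(3,2)O 1/2
(3,3)O 4/4
(3,4)O 2/2
(3,5)O 2/3
(3,6)O 2/3
(3,7)O 2/2
(4,1)O — no occupied neighbors
(4,3)O 1/1
(4,5)X 1/2
(4,6)X 1/3
(4,7)O 1/2
The smallest same-type fraction is 0/3 at (2,2), which reduces to 0/1. Any threshold above that leaves this resident unsatisfied.

0/1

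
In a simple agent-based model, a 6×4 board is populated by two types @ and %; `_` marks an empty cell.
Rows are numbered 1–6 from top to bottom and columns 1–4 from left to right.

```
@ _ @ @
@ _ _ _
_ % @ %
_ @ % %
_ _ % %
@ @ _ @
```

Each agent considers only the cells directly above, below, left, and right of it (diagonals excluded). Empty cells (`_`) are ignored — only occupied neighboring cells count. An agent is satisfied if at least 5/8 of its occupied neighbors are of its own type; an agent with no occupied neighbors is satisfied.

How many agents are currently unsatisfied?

6

Row 1: (1,1)@ 1/1 ✓ · (1,3)@ 1/1 ✓ · (1,4)@ 1/1 ✓
Row 2: (2,1)@ 1/1 ✓
Row 3: (3,2)% 0/2 ✗ · (3,3)@ 0/3 ✗ · (3,4)% 1/2 ✗
Row 4: (4,2)@ 0/2 ✗ · (4,3)% 2/4 ✗ · (4,4)% 3/3 ✓
Row 5: (5,3)% 2/2 ✓ · (5,4)% 2/3 ✓
Row 6: (6,1)@ 1/1 ✓ · (6,2)@ 1/1 ✓ · (6,4)@ 0/1 ✗
Unsatisfied: (3,2), (3,3), (3,4), (4,2), (4,3), (6,4) — 6 in total.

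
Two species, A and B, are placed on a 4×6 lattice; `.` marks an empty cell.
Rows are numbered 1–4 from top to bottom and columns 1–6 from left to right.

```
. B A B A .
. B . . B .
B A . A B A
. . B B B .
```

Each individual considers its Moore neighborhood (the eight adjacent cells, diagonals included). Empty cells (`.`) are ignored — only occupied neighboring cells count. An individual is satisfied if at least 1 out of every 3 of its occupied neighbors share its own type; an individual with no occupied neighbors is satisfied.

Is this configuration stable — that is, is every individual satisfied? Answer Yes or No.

Row 1: (1,2)B 1/2 ✓ · (1,3)A 0/3 ✗ · (1,4)B 1/3 ✓ · (1,5)A 0/2 ✗
Row 2: (2,2)B 2/4 ✓ · (2,5)B 2/5 ✓
Row 3: (3,1)B 1/2 ✓ · (3,2)A 0/3 ✗ · (3,4)A 0/5 ✗ · (3,5)B 3/5 ✓ · (3,6)A 0/3 ✗
Row 4: (4,3)B 1/3 ✓ · (4,4)B 3/4 ✓ · (4,5)B 2/4 ✓
For instance (1,3) has only 0/3 same-type neighbors, below 1/3.

No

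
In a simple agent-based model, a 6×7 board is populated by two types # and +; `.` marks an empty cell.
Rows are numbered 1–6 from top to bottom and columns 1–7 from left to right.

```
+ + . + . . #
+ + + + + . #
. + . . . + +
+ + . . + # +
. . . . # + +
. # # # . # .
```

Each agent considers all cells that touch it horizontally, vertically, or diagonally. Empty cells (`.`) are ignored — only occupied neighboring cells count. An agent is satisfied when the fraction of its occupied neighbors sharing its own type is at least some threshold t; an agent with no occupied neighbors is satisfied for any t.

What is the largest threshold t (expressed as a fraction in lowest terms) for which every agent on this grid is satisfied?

1/7

(1,1)+ 3/3
(1,2)+ 4/4
(1,4)+ 3/3
(1,7)# 1/1
(2,1)+ 4/4
(2,2)+ 5/5
(2,3)+ 5/5
(2,4)+ 3/3
(2,5)+ 3/3
(2,7)# 1/3
(3,2)+ 5/5
(3,6)+ 4/6
(3,7)+ 2/4
(4,1)+ 2/2
(4,2)+ 2/2
(4,5)+ 2/4
(4,6)# 1/7
(4,7)+ 4/5
(5,5)# 3/5
(5,6)+ 3/6
(5,7)+ 2/4
(6,2)# 1/1
(6,3)# 2/2
(6,4)# 2/2
(6,6)# 1/3
The smallest same-type fraction is 1/7 at (4,6), which reduces to 1/7. Any threshold above that leaves this agent unsatisfied.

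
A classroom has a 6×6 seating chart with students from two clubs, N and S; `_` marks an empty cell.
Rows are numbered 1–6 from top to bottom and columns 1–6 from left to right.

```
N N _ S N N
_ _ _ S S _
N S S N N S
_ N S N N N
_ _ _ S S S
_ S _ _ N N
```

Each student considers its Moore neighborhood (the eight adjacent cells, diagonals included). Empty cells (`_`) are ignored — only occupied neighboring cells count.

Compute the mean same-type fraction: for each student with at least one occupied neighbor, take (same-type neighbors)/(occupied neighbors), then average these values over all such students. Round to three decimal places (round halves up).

Row 1: (1,1)N 1/1 · (1,2)N 1/1 · (1,4)S 2/3 · (1,5)N 1/4 · (1,6)N 1/2
Row 2: (2,4)S 3/6 · (2,5)S 3/7
Row 3: (3,1)N 1/2 · (3,2)S 2/4 · (3,3)S 3/6 · (3,4)N 3/7 · (3,5)N 4/7 · (3,6)S 1/4
Row 4: (4,2)N 1/4 · (4,3)S 3/6 · (4,4)N 3/7 · (4,5)N 4/8 · (4,6)N 2/5
Row 5: (5,4)S 2/5 · (5,5)S 2/7 · (5,6)S 1/5
Row 6: (6,2)S — no occupied neighbors · (6,5)N 1/4 · (6,6)N 1/3
Sum over 23 students: 1/1 + 1/1 + 2/3 + 1/4 + 1/2 + 3/6 + 3/7 + 1/2 + 2/4 + 3/6 + 3/7 + 4/7 + 1/4 + 1/4 + 3/6 + 3/7 + 4/8 + 2/5 + 2/5 + 2/7 + 1/5 + 1/4 + 1/3 = 149/14; mean = 149/14 ÷ 23 = 149/322 = 0.462732… → 0.463.

0.463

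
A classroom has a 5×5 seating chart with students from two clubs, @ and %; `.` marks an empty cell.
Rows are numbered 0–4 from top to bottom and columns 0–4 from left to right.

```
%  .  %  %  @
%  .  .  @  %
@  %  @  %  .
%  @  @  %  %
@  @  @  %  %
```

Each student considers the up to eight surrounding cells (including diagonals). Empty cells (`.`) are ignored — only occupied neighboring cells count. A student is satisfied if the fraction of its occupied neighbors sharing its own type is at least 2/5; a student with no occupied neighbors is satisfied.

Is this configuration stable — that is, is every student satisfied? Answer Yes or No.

No

Row 0: (0,0)% 1/1 ok · (0,2)% 1/2 ok · (0,3)% 2/4 ok · (0,4)@ 1/3 unhappy
Row 1: (1,0)% 2/3 ok · (1,3)@ 2/6 unhappy · (1,4)% 2/4 ok
Row 2: (2,0)@ 1/4 unhappy · (2,1)% 2/6 unhappy · (2,2)@ 3/6 ok · (2,3)% 3/6 ok
Row 3: (3,0)% 1/5 unhappy · (3,1)@ 6/8 ok · (3,2)@ 4/8 ok · (3,3)% 4/7 ok · (3,4)% 4/4 ok
Row 4: (4,0)@ 2/3 ok · (4,1)@ 4/5 ok · (4,2)@ 3/5 ok · (4,3)% 3/5 ok · (4,4)% 3/3 ok
For instance (0,4) has only 1/3 same-type neighbors, below 2/5.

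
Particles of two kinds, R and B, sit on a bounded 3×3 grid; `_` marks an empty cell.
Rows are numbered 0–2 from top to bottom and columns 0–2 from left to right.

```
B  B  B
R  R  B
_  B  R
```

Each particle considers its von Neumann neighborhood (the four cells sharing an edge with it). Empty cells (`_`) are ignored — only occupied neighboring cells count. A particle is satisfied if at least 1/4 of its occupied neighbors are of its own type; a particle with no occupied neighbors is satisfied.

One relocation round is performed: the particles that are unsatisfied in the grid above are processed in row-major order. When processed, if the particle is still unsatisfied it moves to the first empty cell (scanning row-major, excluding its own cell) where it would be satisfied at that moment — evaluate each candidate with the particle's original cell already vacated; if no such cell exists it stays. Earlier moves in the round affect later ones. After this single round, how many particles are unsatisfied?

Initially unsatisfied (in order): (2,1), (2,2).
  (2,1): no empty cell satisfies it; stays.
  (2,2) → (2,0).
Resulting grid:
B B B
R R B
R B _
Unsatisfied now: (2,1).

1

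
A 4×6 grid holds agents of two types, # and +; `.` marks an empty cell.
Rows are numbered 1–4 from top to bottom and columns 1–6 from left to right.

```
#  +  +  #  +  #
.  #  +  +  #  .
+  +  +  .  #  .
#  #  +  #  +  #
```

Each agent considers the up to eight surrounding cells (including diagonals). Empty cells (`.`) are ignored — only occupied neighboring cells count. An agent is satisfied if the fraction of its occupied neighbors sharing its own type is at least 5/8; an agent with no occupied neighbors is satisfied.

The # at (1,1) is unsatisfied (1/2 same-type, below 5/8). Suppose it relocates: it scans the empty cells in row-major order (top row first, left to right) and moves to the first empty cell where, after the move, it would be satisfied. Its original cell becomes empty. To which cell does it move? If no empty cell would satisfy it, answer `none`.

Vacating (1,1). Empty cells in order:
  (2,1): 1/4 same-type → still unsatisfied.
  (2,6): 3/4 same-type → satisfied — stop here.

(2,6)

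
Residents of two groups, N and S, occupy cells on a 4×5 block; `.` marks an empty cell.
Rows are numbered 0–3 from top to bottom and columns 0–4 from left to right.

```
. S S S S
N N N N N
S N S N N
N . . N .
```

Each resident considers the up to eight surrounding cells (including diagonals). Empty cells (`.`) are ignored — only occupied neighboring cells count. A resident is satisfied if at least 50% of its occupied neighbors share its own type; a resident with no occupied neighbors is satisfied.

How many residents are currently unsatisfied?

7

Row 0: (0,1)S 1/4 unhappy · (0,2)S 2/5 unhappy · (0,3)S 2/5 unhappy · (0,4)S 1/3 unhappy
Row 1: (1,0)N 2/4 ok · (1,1)N 3/7 unhappy · (1,2)N 4/8 ok · (1,3)N 4/8 ok · (1,4)N 3/5 ok
Row 2: (2,0)S 0/4 unhappy · (2,1)N 4/6 ok · (2,2)S 0/6 unhappy · (2,3)N 5/6 ok · (2,4)N 4/4 ok
Row 3: (3,0)N 1/2 ok · (3,3)N 2/3 ok
Unsatisfied: (0,1), (0,2), (0,3), (0,4), (1,1), (2,0), (2,2) — 7 in total.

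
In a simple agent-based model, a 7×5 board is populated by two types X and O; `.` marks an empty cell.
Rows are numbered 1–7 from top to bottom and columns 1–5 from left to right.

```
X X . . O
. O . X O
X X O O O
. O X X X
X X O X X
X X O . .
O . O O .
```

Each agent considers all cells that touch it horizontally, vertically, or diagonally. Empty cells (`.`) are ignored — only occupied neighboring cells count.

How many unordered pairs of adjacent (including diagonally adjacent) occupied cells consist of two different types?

33

Scan each occupied cell's neighbors to the right and below (and the two forward diagonals) so each pair is counted once.
From row 1: 3 unlike of 5 pairs (running 3/5).
From row 2: 6 unlike of 9 pairs (running 9/14).
From row 3: 10 unlike of 15 pairs (running 19/29).
From row 4: 5 unlike of 14 pairs (running 24/43).
From row 5: 5 unlike of 12 pairs (running 29/55).
From row 6: 4 unlike of 7 pairs (running 33/62).
From row 7: 0 unlike of 1 pairs (running 33/63).
Total adjacent occupied pairs: 63; unlike-type pairs: 33.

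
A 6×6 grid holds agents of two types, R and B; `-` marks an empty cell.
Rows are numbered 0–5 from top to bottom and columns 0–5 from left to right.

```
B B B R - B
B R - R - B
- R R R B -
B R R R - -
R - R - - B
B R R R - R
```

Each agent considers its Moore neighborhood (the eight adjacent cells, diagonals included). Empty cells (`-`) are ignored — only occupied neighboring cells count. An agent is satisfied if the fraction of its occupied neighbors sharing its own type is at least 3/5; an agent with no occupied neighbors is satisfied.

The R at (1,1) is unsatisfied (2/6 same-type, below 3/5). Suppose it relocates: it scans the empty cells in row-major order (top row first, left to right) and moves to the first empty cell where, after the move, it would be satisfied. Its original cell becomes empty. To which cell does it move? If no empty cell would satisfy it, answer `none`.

(1,2)

Vacating (1,1). Empty cells in order:
  (0,4): 2/4 same-type → still unsatisfied.
  (1,2): 5/7 same-type → satisfied — stop here.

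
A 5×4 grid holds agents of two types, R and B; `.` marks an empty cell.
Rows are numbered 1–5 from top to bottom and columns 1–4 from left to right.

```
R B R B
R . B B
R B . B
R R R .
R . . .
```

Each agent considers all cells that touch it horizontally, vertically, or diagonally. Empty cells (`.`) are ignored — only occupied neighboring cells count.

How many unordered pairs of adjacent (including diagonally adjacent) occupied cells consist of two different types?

12

Scan each occupied cell's neighbors to the right and below (and the two forward diagonals) so each pair is counted once.
Row 1: R(1,1)–B(1,2)≠ R(1,1)–R(2,1)= B(1,2)–R(1,3)≠ B(1,2)–B(2,3)= B(1,2)–R(2,1)≠ R(1,3)–B(1,4)≠ R(1,3)–B(2,3)≠ R(1,3)–B(2,4)≠ B(1,4)–B(2,4)= B(1,4)–B(2,3)=  → 6/10 unlike.
Row 2: R(2,1)–R(3,1)= R(2,1)–B(3,2)≠ B(2,3)–B(2,4)= B(2,3)–B(3,4)= B(2,3)–B(3,2)= B(2,4)–B(3,4)=  → 1/6 unlike.
Row 3: R(3,1)–B(3,2)≠ R(3,1)–R(4,1)= R(3,1)–R(4,2)= B(3,2)–R(4,2)≠ B(3,2)–R(4,3)≠ B(3,2)–R(4,1)≠ B(3,4)–R(4,3)≠  → 5/7 unlike.
Row 4: R(4,1)–R(4,2)= R(4,1)–R(5,1)= R(4,2)–R(4,3)= R(4,2)–R(5,1)=  → 0/4 unlike.
Total adjacent occupied pairs: 27; unlike-type pairs: 12.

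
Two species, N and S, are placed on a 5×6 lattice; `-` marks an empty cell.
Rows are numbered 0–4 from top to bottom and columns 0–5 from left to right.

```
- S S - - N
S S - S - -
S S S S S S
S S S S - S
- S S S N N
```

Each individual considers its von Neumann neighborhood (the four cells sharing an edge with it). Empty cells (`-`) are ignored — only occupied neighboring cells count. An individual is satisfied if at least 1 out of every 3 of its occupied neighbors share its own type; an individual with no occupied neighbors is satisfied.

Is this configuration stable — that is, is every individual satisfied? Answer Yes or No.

Row 0: (0,1)S 2/2 satisfied · (0,2)S 1/1 satisfied · (0,5)N 0/0 satisfied
Row 1: (1,0)S 2/2 satisfied · (1,1)S 3/3 satisfied · (1,3)S 1/1 satisfied
Row 2: (2,0)S 3/3 satisfied · (2,1)S 4/4 satisfied · (2,2)S 3/3 satisfied · (2,3)S 4/4 satisfied · (2,4)S 2/2 satisfied · (2,5)S 2/2 satisfied
Row 3: (3,0)S 2/2 satisfied · (3,1)S 4/4 satisfied · (3,2)S 4/4 satisfied · (3,3)S 3/3 satisfied · (3,5)S 1/2 satisfied
Row 4: (4,1)S 2/2 satisfied · (4,2)S 3/3 satisfied · (4,3)S 2/3 satisfied · (4,4)N 1/2 satisfied · (4,5)N 1/2 satisfied
All meet the threshold, so the configuration is stable.

Yes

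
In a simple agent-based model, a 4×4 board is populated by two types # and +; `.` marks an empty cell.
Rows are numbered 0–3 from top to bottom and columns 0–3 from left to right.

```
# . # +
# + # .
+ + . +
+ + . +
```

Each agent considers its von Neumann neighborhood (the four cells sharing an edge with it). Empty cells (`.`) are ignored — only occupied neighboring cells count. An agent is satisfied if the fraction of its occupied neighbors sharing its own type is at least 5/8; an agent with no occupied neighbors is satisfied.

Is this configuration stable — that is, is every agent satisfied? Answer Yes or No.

(0,0)# 1/1 ✓
(0,2)# 1/2 ✗
(0,3)+ 0/1 ✗
(1,0)# 1/3 ✗
(1,1)+ 1/3 ✗
(1,2)# 1/2 ✗
(2,0)+ 2/3 ✓
(2,1)+ 3/3 ✓
(2,3)+ 1/1 ✓
(3,0)+ 2/2 ✓
(3,1)+ 2/2 ✓
(3,3)+ 1/1 ✓
For instance (0,2) has only 1/2 same-type neighbors, below 5/8.

No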